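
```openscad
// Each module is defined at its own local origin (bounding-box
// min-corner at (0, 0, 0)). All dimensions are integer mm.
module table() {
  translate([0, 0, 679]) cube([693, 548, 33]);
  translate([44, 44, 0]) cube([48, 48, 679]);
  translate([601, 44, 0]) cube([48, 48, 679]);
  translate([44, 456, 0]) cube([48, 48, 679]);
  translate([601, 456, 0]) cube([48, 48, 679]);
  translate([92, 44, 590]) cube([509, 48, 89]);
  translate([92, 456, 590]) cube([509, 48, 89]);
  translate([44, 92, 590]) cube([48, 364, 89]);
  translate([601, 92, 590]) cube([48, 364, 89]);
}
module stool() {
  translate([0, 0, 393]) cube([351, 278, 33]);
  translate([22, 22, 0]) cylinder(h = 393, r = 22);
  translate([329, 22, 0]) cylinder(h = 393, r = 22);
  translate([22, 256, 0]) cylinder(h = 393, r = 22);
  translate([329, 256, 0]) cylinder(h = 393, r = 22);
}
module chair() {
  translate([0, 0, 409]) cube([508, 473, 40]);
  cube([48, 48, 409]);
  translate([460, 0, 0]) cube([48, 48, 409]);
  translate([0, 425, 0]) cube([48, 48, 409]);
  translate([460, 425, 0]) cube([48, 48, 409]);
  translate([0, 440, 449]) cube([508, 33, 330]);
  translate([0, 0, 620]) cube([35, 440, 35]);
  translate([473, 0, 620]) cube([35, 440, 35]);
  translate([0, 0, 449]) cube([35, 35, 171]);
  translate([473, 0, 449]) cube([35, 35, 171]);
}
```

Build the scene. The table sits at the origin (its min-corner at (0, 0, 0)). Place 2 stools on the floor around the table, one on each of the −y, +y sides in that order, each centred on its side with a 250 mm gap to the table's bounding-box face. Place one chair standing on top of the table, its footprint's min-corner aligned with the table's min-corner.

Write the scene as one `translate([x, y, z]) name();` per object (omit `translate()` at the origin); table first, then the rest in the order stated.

table();
translate([171, -528, 0]) stool();
translate([171, 798, 0]) stool();
translate([0, 0, 712]) chair();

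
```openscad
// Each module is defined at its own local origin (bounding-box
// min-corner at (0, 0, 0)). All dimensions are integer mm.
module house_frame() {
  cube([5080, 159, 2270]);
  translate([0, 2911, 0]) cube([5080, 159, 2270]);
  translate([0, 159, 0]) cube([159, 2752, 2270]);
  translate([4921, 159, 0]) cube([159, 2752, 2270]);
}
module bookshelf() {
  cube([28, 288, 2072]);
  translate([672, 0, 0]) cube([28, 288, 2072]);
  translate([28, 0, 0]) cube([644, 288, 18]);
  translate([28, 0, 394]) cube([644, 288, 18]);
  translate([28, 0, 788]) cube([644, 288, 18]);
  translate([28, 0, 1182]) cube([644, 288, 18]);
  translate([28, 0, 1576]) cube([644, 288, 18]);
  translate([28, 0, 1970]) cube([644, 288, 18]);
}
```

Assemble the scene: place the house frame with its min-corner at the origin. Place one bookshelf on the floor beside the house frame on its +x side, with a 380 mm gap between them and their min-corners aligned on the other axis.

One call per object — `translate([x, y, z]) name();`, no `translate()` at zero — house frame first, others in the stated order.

house_frame();
translate([5460, 0, 0]) bookshelf();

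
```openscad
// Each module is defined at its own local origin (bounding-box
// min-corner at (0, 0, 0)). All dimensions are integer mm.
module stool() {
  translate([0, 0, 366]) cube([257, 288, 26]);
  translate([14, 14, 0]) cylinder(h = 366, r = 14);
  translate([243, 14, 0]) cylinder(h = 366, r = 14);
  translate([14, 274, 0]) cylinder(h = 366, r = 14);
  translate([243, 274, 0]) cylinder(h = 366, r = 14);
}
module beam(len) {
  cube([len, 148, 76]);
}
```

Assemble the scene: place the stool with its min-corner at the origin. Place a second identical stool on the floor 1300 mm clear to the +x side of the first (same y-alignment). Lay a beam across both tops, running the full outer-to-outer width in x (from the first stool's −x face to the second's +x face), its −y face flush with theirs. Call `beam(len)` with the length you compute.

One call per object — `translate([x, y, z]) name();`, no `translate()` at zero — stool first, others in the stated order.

stool();
translate([1557, 0, 0]) stool();
translate([0, 0, 392]) beam(1814);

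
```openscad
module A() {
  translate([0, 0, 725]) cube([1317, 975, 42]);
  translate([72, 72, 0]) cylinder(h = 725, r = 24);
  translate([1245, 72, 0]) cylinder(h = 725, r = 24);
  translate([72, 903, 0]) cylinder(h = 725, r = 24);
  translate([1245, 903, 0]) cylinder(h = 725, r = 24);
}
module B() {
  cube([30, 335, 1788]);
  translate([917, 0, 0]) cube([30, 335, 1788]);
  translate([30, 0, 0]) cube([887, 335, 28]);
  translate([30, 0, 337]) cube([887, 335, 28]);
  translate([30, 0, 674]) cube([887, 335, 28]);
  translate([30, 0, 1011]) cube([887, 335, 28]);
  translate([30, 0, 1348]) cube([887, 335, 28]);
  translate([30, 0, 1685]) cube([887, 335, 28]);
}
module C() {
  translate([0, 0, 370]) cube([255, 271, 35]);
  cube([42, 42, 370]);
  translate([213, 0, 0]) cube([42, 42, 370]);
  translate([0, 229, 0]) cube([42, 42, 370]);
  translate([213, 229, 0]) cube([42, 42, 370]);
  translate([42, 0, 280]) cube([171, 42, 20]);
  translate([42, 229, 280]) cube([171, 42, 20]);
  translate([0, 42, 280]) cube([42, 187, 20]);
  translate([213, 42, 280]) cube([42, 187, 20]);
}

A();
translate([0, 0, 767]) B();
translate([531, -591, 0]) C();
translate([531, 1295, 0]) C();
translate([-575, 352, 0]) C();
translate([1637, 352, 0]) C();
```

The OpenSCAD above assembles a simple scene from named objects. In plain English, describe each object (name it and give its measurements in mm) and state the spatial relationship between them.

A is a table: top 1317 mm (x) × 975 mm (y), 42 mm thick, upper face at z = 767 mm, on four round legs of 48 mm diameter, each leg's bounding box inset 48 mm from the nearest pair of top edges, running from z = 0 to the bottom of the top.

B is a bookshelf 947 mm wide overall, 335 mm deep and 1788 mm tall. The two sides are 30 mm thick vertical panels. 6 horizontal shelves of 28 mm thickness span between the inner faces of the sides; the lowest shelf sits on the floor and shelves are stacked with a clear vertical gap of 309 mm between each pair.

C is a four-legged stool. The seat is a 255×271×35 mm slab whose top surface is at z = 405 mm; four square legs, each 42×42 mm in cross-section, run from the floor (z = 0) to the underside of the seat, each flush with a corner of the seat. Four stretchers, 42 mm wide and 20 mm tall, connect adjacent legs with their undersides at z = 280 mm, each running between the inner faces of the legs it joins and aligned with the legs' outer faces on the other axis.

The bookshelf is on top of the table. Four stools sit around the table at the −y, +y, −x, +x sides.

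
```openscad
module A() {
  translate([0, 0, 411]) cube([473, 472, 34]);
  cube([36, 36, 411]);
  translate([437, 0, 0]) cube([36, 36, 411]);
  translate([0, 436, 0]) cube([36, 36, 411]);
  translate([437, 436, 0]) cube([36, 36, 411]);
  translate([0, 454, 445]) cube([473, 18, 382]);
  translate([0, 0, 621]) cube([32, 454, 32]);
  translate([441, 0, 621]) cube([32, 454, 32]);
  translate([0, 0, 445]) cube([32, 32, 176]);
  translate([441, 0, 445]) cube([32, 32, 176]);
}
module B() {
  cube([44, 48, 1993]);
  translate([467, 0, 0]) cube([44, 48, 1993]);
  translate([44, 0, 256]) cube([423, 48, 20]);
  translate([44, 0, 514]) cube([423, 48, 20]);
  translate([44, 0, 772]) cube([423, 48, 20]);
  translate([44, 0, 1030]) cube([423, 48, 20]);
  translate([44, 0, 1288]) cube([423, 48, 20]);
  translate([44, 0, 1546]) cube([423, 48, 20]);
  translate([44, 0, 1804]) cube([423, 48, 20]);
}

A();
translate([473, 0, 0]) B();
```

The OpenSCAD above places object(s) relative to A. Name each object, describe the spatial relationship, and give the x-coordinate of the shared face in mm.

A is a chair. B is a ladder. The ladder is against the chair's +x side, with their −y faces flush. The x-coordinate of the shared face is 473 mm.

The chair's +x face and the ladder's −x face are both at x = 473 mm.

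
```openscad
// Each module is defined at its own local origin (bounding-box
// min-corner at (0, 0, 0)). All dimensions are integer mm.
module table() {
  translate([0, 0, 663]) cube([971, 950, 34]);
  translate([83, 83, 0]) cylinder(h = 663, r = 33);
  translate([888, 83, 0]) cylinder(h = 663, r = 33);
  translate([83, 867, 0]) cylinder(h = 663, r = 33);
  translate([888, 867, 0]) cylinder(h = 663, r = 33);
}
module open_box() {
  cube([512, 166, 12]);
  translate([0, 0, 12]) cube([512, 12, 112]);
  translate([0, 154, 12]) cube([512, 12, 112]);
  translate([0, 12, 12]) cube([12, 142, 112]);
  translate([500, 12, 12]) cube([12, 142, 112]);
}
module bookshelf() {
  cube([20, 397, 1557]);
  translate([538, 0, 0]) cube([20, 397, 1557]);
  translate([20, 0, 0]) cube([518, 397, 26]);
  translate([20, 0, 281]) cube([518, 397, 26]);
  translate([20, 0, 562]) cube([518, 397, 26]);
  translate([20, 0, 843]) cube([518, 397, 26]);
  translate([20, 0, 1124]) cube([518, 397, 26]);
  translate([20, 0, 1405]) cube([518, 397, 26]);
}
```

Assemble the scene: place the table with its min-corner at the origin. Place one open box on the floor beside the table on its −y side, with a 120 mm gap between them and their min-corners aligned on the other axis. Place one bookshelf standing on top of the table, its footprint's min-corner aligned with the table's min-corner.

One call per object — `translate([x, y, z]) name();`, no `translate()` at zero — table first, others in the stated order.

table();
translate([0, -286, 0]) open_box();
translate([0, 0, 697]) bookshelf();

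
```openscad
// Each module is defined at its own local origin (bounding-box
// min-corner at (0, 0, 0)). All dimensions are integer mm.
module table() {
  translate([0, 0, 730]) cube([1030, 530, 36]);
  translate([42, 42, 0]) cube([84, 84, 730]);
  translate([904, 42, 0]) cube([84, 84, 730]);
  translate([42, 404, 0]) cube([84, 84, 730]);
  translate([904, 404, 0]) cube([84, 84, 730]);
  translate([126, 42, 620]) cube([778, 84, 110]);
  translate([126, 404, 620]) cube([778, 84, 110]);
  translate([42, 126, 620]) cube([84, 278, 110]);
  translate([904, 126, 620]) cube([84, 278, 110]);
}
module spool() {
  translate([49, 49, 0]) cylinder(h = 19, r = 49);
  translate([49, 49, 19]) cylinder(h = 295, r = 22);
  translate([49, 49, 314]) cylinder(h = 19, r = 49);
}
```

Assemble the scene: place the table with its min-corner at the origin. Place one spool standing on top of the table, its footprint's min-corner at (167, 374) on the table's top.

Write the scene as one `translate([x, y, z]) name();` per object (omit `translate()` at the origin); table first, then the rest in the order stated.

table();
translate([167, 374, 766]) spool();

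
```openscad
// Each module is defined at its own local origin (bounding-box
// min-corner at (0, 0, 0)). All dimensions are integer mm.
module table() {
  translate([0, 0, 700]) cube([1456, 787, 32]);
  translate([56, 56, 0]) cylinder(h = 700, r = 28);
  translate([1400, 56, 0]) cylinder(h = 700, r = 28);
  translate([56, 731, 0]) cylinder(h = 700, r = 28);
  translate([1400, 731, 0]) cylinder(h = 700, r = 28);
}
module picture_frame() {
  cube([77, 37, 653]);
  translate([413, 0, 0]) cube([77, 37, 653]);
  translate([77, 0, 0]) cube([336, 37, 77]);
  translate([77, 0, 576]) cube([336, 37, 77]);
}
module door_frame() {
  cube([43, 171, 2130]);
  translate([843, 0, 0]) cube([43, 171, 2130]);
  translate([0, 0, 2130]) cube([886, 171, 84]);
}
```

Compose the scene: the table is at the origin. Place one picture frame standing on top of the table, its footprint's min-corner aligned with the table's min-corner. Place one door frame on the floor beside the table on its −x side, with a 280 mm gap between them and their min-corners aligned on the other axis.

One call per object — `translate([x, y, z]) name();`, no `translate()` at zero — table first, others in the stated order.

table();
translate([0, 0, 732]) picture_frame();
translate([-1166, 0, 0]) door_frame();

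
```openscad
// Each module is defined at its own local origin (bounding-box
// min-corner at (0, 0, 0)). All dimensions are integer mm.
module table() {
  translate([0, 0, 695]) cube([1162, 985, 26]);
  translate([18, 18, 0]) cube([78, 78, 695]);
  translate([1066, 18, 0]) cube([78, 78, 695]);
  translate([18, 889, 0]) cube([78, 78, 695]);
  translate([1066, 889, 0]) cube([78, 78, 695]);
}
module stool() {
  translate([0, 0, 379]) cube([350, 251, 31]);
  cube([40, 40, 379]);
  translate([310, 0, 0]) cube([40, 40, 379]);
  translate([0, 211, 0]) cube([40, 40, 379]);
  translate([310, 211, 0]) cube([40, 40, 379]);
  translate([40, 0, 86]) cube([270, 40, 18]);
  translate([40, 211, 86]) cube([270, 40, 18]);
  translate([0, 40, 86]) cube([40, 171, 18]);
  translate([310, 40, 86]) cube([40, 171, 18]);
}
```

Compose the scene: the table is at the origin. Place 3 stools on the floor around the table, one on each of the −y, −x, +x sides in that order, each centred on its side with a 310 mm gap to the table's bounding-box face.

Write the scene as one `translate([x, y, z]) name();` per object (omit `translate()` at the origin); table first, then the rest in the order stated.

table();
translate([406, -561, 0]) stool();
translate([-660, 367, 0]) stool();
translate([1472, 367, 0]) stool();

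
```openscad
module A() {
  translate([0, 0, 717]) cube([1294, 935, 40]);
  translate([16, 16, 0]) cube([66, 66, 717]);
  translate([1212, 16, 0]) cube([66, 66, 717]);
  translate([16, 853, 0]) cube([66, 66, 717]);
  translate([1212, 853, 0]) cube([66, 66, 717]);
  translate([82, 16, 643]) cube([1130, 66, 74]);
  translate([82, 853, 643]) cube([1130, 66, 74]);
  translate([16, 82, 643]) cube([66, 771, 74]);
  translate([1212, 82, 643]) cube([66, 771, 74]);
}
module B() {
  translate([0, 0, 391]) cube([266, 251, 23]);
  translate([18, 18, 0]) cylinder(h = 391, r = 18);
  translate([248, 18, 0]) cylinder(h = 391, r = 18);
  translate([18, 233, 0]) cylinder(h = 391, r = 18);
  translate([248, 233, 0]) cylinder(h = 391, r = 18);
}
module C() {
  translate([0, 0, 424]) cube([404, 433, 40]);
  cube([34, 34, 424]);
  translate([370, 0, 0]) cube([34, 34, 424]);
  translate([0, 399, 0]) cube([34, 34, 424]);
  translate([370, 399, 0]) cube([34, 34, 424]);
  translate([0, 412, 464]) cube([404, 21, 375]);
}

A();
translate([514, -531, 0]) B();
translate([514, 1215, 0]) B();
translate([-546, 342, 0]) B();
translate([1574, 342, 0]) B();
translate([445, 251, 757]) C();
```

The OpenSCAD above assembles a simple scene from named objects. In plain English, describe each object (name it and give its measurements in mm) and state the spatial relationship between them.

A is a table: top 1294 mm (x) × 935 mm (y), 40 mm thick, upper face at z = 757 mm, on four 66×66 mm square legs, each inset 16 mm from the nearest pair of top edges, running from z = 0 to the bottom of the top. Four apron rails, 66 mm thick and 74 mm tall, run between adjacent legs with their top edges flush with the underside of the top and their outer faces flush with the legs' outer faces.

B is a simple wooden stool: a rectangular seat 266 mm (x) by 251 mm (y), 23 mm thick, top face at z = 414 mm, on four round legs, each 36 mm in diameter. The legs rest on z = 0, each leg's axis is inset half a diameter from the nearest pair of seat edges (so the leg's bounding box is flush with the corner).

C is a chair. The seat is a 404×433×40 mm slab with its top at z = 464 mm, on four 34×34 mm corner legs (flush with the seat edges, standing on z = 0). A flat backrest 21 mm thick, 375 mm tall, spans the full seat width and rises from the seat top along its +y edge, rear face flush with the rear of the seat.

Four stools sit around the table at the −y, +y, −x, +x sides. The chair is on top of the table, centred.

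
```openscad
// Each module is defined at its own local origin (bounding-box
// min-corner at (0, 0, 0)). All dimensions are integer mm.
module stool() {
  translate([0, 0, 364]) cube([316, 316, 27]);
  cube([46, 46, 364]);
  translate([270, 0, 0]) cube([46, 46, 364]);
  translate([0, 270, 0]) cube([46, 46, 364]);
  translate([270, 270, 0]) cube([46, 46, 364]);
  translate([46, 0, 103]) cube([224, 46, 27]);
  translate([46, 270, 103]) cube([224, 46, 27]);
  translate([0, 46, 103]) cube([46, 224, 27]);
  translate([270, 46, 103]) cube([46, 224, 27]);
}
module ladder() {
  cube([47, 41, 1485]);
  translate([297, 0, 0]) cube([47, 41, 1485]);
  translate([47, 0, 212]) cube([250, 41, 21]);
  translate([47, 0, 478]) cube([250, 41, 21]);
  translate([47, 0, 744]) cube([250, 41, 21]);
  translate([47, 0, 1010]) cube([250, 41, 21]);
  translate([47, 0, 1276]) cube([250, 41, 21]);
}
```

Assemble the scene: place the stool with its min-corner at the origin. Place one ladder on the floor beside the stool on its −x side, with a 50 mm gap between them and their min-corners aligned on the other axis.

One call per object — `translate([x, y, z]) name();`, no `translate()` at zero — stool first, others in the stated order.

stool();
translate([-394, 0, 0]) ladder();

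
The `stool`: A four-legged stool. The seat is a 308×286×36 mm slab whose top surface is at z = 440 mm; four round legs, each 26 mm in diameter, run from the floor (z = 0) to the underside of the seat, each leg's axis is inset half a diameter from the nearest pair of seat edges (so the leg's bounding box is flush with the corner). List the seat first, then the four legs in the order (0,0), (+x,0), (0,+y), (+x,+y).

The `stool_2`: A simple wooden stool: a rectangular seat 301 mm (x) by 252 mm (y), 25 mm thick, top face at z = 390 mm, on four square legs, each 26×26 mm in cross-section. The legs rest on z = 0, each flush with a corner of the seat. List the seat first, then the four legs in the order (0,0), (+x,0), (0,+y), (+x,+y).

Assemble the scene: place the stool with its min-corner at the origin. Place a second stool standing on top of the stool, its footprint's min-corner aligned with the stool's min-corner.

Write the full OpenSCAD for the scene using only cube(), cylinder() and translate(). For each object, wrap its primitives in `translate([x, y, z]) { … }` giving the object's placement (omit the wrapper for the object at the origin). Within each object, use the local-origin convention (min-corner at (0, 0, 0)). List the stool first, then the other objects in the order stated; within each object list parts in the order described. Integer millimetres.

translate([0, 0, 404]) cube([308, 286, 36]);
translate([13, 13, 0]) cylinder(h = 404, r = 13);
translate([295, 13, 0]) cylinder(h = 404, r = 13);
translate([13, 273, 0]) cylinder(h = 404, r = 13);
translate([295, 273, 0]) cylinder(h = 404, r = 13);
translate([0, 0, 440]) {
  translate([0, 0, 365]) cube([301, 252, 25]);
  cube([26, 26, 365]);
  translate([275, 0, 0]) cube([26, 26, 365]);
  translate([0, 226, 0]) cube([26, 26, 365]);
  translate([275, 226, 0]) cube([26, 26, 365]);
}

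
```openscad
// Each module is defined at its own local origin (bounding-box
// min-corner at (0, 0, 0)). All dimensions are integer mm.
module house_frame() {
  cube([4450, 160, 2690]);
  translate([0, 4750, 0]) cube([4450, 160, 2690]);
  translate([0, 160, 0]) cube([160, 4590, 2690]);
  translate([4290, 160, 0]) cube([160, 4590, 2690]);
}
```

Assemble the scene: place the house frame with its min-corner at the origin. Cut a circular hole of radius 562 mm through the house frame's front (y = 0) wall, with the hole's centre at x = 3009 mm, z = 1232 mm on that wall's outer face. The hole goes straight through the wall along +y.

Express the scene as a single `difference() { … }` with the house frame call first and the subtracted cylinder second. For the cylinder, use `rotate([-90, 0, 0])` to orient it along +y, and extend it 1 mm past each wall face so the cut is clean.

difference() {
  house_frame();
  translate([3009, -1, 1232]) rotate([-90, 0, 0]) cylinder(h = 162, r = 562);
}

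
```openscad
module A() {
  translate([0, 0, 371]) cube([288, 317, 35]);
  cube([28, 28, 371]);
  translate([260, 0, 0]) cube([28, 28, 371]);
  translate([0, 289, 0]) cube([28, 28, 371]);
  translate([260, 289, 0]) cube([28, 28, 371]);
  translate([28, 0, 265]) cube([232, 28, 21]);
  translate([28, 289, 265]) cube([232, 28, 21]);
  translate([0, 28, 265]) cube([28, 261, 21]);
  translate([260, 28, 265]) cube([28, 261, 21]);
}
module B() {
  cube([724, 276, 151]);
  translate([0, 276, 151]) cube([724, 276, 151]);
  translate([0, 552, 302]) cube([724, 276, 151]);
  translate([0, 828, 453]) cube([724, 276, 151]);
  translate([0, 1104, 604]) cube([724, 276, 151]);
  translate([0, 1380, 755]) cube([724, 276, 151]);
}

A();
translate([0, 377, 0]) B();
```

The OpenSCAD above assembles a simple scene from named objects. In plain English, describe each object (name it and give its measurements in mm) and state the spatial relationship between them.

A is a four-legged stool. The seat is 288×317 mm, 35 mm thick, top at z = 406 mm. It stands on four square legs, each 28×28 mm in cross-section, from z = 0 to the seat underside, each flush with a corner of the seat. Four stretchers, 28 mm wide and 21 mm tall, connect adjacent legs with their undersides at z = 265 mm, each running between the inner faces of the legs it joins and aligned with the legs' outer faces on the other axis.

B is a run of 6 identical solid stair steps. Each tread is 724×276 mm and each step block is 151 mm high. Step 1 rests on the floor; step k is offset from step 1 by (k−1)×276 mm in y and (k−1)×151 mm in z.

The staircase is on the floor beside the stool on its +y side.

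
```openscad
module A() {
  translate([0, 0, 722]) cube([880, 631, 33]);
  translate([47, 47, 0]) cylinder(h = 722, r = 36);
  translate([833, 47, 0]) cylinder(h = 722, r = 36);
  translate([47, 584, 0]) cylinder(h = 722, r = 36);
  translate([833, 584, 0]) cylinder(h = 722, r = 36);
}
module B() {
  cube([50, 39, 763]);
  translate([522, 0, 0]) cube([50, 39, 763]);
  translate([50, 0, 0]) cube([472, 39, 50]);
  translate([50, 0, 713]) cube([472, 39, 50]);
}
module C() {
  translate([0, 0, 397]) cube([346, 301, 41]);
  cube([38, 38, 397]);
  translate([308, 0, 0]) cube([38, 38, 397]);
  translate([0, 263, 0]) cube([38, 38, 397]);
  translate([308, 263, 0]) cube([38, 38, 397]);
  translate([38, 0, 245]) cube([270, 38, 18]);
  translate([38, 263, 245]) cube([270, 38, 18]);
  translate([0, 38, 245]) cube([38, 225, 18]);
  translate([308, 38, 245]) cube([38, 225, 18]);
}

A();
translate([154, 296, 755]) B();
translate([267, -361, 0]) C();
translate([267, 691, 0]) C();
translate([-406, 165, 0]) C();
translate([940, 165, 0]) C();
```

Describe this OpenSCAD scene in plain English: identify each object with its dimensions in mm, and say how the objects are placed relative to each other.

A is a table: top 880 mm (x) × 631 mm (y), 33 mm thick, upper face at z = 755 mm, on four round legs of 72 mm diameter, each leg's bounding box inset 11 mm from the nearest pair of top edges, running from z = 0 to the bottom of the top.

B is a rectangular picture frame lying in the x–z plane (depth along y). The opening is 472 mm wide (x) by 663 mm tall (z), surrounded by a border 50 mm wide on all four sides. The frame is 39 mm deep and is made of two full-height vertical stiles with two horizontal rails fitted between them.

C is a four-legged stool. The seat is 346×301 mm, 41 mm thick, top at z = 438 mm. It stands on four square legs, each 38×38 mm in cross-section, from z = 0 to the seat underside, each flush with a corner of the seat. Four stretchers, 38 mm wide and 18 mm tall, connect adjacent legs with their undersides at z = 245 mm, each running between the inner faces of the legs it joins and aligned with the legs' outer faces on the other axis.

The picture frame is on top of the table, centred. Four stools sit around the table at the −y, +y, −x, +x sides.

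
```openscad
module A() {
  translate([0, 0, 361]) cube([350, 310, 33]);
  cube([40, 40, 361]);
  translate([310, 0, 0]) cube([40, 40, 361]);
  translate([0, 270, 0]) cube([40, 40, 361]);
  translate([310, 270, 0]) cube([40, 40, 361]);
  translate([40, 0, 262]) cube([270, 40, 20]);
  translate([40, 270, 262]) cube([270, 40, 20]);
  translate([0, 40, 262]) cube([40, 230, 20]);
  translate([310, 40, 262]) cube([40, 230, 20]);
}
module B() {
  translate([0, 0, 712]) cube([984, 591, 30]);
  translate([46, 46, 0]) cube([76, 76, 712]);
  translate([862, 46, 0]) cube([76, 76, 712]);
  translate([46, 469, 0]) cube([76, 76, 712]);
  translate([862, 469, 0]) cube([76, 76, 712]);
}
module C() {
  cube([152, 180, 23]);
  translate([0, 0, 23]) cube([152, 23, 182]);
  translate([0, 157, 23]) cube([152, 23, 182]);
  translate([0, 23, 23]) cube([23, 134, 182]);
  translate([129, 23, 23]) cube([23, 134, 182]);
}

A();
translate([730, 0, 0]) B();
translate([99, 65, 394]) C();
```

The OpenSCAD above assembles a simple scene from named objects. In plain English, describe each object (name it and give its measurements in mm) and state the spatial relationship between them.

A is a four-legged stool. The seat is 350×310 mm, 33 mm thick, top at z = 394 mm. It stands on four square legs, each 40×40 mm in cross-section, from z = 0 to the seat underside, each flush with a corner of the seat. Four stretchers, 40 mm wide and 20 mm tall, connect adjacent legs with their undersides at z = 262 mm, each running between the inner faces of the legs it joins and aligned with the legs' outer faces on the other axis.

B is a table with a 984×591 mm rectangular top, 30 mm thick, top surface at z = 742 mm, supported by four 76×76 mm square legs, each inset 46 mm from the nearest pair of top edges, running from the floor.

C is an open-topped rectangular box: outside dimensions 152×180×205 mm, with a uniform wall and base thickness of 23 mm. The base is a full 152×180 slab on the floor; four walls sit on top of the base. The front and back walls (the −y and +y sides) span the full width; the two side walls fit between them.

The table is on the floor beside the stool on its +x side. The open box is on top of the stool, centred.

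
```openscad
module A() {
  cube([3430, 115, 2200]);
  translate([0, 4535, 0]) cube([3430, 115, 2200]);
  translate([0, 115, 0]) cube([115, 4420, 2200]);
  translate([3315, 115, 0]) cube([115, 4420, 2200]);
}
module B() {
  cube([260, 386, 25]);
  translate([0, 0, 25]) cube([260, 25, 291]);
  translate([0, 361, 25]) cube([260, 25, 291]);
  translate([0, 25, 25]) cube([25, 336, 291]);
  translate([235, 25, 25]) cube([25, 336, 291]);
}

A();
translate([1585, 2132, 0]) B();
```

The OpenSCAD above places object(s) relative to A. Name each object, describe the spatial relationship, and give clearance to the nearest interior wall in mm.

A is a house frame. B is an open box. The open box sits inside the house frame, centred. The clearance to the nearest interior wall is 1470 mm.

Clearances: x = 1470, y = 2017; minimum 1470 mm.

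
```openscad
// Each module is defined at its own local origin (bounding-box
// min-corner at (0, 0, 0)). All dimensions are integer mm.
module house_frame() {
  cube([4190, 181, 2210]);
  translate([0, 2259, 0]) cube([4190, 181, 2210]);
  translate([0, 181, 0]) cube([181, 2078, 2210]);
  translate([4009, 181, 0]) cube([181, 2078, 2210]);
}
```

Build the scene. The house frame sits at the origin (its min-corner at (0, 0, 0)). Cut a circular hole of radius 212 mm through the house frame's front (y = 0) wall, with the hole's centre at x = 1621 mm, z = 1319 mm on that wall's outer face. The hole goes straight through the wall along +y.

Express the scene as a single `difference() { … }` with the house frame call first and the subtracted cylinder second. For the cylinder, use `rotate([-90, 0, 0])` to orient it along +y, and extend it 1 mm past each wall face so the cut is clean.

difference() {
  house_frame();
  translate([1621, -1, 1319]) rotate([-90, 0, 0]) cylinder(h = 183, r = 212);
}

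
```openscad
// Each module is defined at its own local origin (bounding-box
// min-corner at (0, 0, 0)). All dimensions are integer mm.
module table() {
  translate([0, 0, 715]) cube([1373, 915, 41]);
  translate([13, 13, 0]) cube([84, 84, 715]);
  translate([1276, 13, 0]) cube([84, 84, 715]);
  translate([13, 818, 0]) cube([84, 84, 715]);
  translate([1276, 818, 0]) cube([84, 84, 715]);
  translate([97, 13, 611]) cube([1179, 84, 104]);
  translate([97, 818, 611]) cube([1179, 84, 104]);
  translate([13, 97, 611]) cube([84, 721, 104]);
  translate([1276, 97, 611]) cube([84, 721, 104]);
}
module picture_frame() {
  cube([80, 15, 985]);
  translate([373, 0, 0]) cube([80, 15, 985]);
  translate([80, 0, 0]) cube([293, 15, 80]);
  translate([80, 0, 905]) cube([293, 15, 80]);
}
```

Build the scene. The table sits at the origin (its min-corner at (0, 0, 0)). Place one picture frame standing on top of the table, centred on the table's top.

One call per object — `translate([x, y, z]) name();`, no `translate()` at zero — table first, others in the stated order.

table();
translate([460, 450, 756]) picture_frame();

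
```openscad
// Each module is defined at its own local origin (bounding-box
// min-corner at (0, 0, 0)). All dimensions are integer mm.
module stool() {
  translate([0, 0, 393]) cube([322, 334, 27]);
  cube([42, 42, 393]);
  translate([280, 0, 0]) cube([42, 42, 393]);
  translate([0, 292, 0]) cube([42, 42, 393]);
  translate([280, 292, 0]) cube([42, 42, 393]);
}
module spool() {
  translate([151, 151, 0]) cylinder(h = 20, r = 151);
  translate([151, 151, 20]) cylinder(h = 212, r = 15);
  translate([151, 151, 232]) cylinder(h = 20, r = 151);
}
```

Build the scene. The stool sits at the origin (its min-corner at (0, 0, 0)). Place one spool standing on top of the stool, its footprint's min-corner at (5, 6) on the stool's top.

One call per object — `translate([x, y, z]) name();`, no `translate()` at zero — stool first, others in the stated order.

stool();
translate([5, 6, 420]) spool();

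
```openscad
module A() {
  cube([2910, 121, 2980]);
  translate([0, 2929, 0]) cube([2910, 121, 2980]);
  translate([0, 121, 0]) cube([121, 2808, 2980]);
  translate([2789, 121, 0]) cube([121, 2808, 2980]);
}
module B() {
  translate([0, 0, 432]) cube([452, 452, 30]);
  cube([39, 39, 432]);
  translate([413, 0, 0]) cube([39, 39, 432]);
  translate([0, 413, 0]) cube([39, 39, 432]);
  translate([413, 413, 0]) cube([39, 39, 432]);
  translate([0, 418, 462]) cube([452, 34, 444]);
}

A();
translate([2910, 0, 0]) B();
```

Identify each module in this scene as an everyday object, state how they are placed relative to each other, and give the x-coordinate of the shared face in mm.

A is a house frame. B is a chair. The chair is against the house frame's +x side, with their −y faces flush. The x-coordinate of the shared face is 2910 mm.

The house frame's +x face and the chair's −x face are both at x = 2910 mm.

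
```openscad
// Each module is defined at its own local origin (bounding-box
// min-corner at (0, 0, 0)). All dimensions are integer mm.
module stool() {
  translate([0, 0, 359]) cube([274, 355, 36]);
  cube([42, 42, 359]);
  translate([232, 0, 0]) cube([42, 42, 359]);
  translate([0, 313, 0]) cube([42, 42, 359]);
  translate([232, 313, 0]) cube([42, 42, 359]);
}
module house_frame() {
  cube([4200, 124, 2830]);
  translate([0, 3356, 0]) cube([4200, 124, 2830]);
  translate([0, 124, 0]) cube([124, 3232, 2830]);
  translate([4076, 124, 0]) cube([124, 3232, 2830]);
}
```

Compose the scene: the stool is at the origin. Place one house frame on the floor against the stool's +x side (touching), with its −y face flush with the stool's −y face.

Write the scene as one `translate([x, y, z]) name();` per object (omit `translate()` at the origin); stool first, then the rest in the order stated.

stool();
translate([274, 0, 0]) house_frame();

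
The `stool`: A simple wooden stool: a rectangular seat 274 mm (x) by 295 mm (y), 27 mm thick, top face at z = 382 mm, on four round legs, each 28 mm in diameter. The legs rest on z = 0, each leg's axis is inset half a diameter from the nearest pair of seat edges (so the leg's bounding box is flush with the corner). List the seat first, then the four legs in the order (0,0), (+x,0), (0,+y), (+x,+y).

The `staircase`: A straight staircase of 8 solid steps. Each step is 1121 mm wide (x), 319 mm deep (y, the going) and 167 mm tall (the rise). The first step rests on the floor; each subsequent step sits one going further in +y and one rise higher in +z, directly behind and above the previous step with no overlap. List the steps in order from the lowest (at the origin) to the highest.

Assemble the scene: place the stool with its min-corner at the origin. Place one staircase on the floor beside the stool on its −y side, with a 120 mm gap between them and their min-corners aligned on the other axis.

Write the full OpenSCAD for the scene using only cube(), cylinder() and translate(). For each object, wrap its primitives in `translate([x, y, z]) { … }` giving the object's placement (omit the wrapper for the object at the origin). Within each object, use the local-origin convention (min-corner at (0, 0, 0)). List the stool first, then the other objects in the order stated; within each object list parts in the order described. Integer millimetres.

translate([0, 0, 355]) cube([274, 295, 27]);
translate([14, 14, 0]) cylinder(h = 355, r = 14);
translate([260, 14, 0]) cylinder(h = 355, r = 14);
translate([14, 281, 0]) cylinder(h = 355, r = 14);
translate([260, 281, 0]) cylinder(h = 355, r = 14);
translate([0, -2672, 0]) {
  cube([1121, 319, 167]);
  translate([0, 319, 167]) cube([1121, 319, 167]);
  translate([0, 638, 334]) cube([1121, 319, 167]);
  translate([0, 957, 501]) cube([1121, 319, 167]);
  translate([0, 1276, 668]) cube([1121, 319, 167]);
  translate([0, 1595, 835]) cube([1121, 319, 167]);
  translate([0, 1914, 1002]) cube([1121, 319, 167]);
  translate([0, 2233, 1169]) cube([1121, 319, 167]);
}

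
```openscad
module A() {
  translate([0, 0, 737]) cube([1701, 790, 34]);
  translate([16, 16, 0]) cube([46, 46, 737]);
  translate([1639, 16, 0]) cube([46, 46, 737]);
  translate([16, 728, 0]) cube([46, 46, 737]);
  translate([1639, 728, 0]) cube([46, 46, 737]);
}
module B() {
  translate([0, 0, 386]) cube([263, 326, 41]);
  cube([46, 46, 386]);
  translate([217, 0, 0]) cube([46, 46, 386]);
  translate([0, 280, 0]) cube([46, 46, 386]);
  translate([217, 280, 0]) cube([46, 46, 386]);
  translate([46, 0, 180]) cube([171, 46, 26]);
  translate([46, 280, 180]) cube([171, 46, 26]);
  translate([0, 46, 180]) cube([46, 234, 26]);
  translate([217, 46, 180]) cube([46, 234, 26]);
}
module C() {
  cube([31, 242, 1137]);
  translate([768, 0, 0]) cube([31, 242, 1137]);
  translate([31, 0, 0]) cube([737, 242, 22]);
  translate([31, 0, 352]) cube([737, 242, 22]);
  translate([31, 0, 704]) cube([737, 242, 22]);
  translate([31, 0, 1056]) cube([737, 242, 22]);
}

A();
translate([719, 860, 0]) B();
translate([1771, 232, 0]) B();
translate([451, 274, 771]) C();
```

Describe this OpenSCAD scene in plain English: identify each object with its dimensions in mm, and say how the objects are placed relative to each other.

A is a table with a 1701×790 mm rectangular top, 34 mm thick, top surface at z = 771 mm, supported by four 46×46 mm square legs, each inset 16 mm from the nearest pair of top edges, running from the floor.

B is a four-legged stool. The seat is a 263×326×41 mm slab whose top surface is at z = 427 mm; four square legs, each 46×46 mm in cross-section, run from the floor (z = 0) to the underside of the seat, each flush with a corner of the seat. Four stretchers, 46 mm wide and 26 mm tall, connect adjacent legs with their undersides at z = 180 mm, each running between the inner faces of the legs it joins and aligned with the legs' outer faces on the other axis.

C is a bookshelf 799 mm wide overall, 242 mm deep and 1137 mm tall. The two sides are 31 mm thick vertical panels. 4 horizontal shelves of 22 mm thickness span between the inner faces of the sides; the lowest shelf sits on the floor and shelves are stacked with a clear vertical gap of 330 mm between each pair.

Two stools sit around the table at the +y, +x sides. The bookshelf is on top of the table, centred.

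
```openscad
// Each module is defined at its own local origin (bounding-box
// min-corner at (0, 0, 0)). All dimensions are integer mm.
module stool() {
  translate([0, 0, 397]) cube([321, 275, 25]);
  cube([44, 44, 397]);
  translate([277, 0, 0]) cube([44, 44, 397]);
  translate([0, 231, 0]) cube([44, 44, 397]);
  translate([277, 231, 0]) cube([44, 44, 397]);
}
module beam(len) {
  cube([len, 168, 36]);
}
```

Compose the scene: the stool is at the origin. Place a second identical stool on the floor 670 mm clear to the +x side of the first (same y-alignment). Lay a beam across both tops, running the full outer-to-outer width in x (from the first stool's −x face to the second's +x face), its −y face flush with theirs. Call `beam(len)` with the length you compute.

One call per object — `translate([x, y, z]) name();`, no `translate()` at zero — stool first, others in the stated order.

stool();
translate([991, 0, 0]) stool();
translate([0, 0, 422]) beam(1312);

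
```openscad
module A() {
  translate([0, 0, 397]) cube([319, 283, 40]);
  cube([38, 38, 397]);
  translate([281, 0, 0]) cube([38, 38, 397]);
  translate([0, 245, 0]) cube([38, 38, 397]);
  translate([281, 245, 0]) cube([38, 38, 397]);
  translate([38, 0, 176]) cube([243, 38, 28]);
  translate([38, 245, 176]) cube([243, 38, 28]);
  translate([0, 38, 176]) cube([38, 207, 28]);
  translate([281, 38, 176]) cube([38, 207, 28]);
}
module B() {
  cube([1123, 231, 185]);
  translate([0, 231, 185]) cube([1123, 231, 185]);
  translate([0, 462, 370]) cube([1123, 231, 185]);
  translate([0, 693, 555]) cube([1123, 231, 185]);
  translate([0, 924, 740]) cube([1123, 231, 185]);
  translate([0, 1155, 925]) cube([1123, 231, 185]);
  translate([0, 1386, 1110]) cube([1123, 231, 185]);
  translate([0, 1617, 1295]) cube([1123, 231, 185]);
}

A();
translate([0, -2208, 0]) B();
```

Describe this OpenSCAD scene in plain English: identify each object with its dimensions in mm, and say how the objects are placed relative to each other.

A is a four-legged stool. The seat is 319×283 mm, 40 mm thick, top at z = 437 mm. It stands on four square legs, each 38×38 mm in cross-section, from z = 0 to the seat underside, each flush with a corner of the seat. Four stretchers, 38 mm wide and 28 mm tall, connect adjacent legs with their undersides at z = 176 mm, each running between the inner faces of the legs it joins and aligned with the legs' outer faces on the other axis.

B is a run of 8 identical solid stair steps. Each tread is 1123×231 mm and each step block is 185 mm high. Step 1 rests on the floor; step k is offset from step 1 by (k−1)×231 mm in y and (k−1)×185 mm in z.

The staircase is on the floor beside the stool on its −y side.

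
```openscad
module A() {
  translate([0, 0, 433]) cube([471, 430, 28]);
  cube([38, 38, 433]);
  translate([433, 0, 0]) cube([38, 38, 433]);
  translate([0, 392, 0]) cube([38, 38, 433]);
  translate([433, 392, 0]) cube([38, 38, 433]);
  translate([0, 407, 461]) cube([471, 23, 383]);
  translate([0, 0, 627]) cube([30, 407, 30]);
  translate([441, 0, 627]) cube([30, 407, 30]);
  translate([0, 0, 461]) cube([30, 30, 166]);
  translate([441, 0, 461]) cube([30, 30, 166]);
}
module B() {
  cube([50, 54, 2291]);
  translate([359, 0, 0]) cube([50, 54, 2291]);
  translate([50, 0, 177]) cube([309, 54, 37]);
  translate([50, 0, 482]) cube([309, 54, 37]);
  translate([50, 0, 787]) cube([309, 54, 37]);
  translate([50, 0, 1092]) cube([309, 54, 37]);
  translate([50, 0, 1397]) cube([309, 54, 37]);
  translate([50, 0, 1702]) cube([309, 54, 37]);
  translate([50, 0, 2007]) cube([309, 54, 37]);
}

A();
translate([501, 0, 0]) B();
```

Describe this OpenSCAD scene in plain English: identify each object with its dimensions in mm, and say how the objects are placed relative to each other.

A is a chair: 471×430 mm seat, 28 mm thick, top at z = 461 mm, on four 38 mm square corner legs flush with the seat edges. A 23 mm thick backrest slab spans the full seat width, extending 383 mm above the seat top, its back face flush with the seat's +y edge. Two armrests of 30×30 mm section run along each side from the seat's front edge to the front of the backrest, top faces 196 mm above the seat top and outer faces flush with the seat's x-edges; a 30×30 mm post under the front of each armrest stands on the seat at the front corner.

B is a straight ladder. Two 50×54 mm vertical rails, 2291 mm tall, stand 409 mm apart (outside-to-outside) with their front faces coplanar on the −y side. 7 rungs, each 54 mm deep and 37 mm tall, span between the inner faces of the rails, front faces flush with the rails. The lowest rung's underside is at z = 177 mm and rungs are spaced 305 mm apart (underside to underside).

The ladder is on the floor beside the chair on its +x side.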